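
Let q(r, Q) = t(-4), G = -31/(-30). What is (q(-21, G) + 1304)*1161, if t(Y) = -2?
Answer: 1511622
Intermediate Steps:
G = 31/30 (G = -31*(-1/30) = 31/30 ≈ 1.0333)
q(r, Q) = -2
(q(-21, G) + 1304)*1161 = (-2 + 1304)*1161 = 1302*1161 = 1511622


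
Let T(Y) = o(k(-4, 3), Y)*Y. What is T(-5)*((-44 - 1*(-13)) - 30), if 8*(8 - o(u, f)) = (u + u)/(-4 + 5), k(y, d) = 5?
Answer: 8235/4 ≈ 2058.8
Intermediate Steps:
o(u, f) = 8 - u/4 (o(u, f) = 8 - (u + u)/(8*(-4 + 5)) = 8 - 2*u/(8*1) = 8 - 2*u/8 = 8 - u/4)
T(Y) = 27*Y/4 (T(Y) = (8 - ¼*5)*Y = (8 - 5/4)*Y = 27*Y/4)
T(-5)*((-44 - 1*(-13)) - 30) = ((27/4)*(-5))*((-44 - 1*(-13)) - 30) = -135*((-44 + 13) - 30)/4 = -135*(-31 - 30)/4 = -135/4*(-61) = 8235/4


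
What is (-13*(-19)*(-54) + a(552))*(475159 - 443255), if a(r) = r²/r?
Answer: -407924544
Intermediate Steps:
a(r) = r
(-13*(-19)*(-54) + a(552))*(475159 - 443255) = (-13*(-19)*(-54) + 552)*(475159 - 443255) = (247*(-54) + 552)*31904 = (-13338 + 552)*31904 = -12786*31904 = -407924544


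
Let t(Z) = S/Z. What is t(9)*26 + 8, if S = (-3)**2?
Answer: 34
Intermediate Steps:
S = 9
t(Z) = 9/Z
t(9)*26 + 8 = (9/9)*26 + 8 = (9*(1/9))*26 + 8 = 1*26 + 8 = 26 + 8 = 34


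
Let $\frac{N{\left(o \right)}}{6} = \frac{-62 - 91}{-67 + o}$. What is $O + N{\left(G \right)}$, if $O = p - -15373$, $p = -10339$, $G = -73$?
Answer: $\frac{352839}{70} \approx 5040.6$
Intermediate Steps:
$N{\left(o \right)} = - \frac{918}{-67 + o}$ ($N{\left(o \right)} = 6 \frac{-62 - 91}{-67 + o} = 6 \left(- \frac{153}{-67 + o}\right) = - \frac{918}{-67 + o}$)
$O = 5034$ ($O = -10339 - -15373 = -10339 + 15373 = 5034$)
$O + N{\left(G \right)} = 5034 - \frac{918}{-67 - 73} = 5034 - \frac{918}{-140} = 5034 - - \frac{459}{70} = 5034 + \frac{459}{70} = \frac{352839}{70}$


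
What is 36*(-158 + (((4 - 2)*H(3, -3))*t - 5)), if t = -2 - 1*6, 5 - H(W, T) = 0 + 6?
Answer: -5292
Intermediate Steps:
H(W, T) = -1 (H(W, T) = 5 - (0 + 6) = 5 - 1*6 = 5 - 6 = -1)
t = -8 (t = -2 - 6 = -8)
36*(-158 + (((4 - 2)*H(3, -3))*t - 5)) = 36*(-158 + (((4 - 2)*(-1))*(-8) - 5)) = 36*(-158 + ((2*(-1))*(-8) - 5)) = 36*(-158 + (-2*(-8) - 5)) = 36*(-158 + (16 - 5)) = 36*(-158 + 11) = 36*(-147) = -5292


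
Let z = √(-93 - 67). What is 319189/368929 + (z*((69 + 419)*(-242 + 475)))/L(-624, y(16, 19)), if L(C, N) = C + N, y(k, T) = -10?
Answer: 319189/368929 - 227408*I*√10/317 ≈ 0.86518 - 2268.5*I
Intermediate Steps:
z = 4*I*√10 (z = √(-160) = 4*I*√10 ≈ 12.649*I)
319189/368929 + (z*((69 + 419)*(-242 + 475)))/L(-624, y(16, 19)) = 319189/368929 + ((4*I*√10)*((69 + 419)*(-242 + 475)))/(-624 - 10) = 319189*(1/368929) + ((4*I*√10)*(488*233))/(-634) = 319189/368929 + ((4*I*√10)*113704)*(-1/634) = 319189/368929 + (454816*I*√10)*(-1/634) = 319189/368929 - 227408*I*√10/317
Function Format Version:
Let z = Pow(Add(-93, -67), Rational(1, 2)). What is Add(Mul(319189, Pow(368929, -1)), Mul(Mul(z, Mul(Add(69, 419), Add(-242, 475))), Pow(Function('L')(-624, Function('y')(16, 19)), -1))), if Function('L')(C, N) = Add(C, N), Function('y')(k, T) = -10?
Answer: Add(Rational(319189, 368929), Mul(Rational(-227408, 317), I, Pow(10, Rational(1, 2)))) ≈ Add(0.86518, Mul(-2268.5, I))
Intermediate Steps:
z = Mul(4, I, Pow(10, Rational(1, 2))) (z = Pow(-160, Rational(1, 2)) = Mul(4, I, Pow(10, Rational(1, 2))) ≈ Mul(12.649, I))
Add(Mul(319189, Pow(368929, -1)), Mul(Mul(z, Mul(Add(69, 419), Add(-242, 475))), Pow(Function('L')(-624, Function('y')(16, 19)), -1))) = Add(Mul(319189, Pow(368929, -1)), Mul(Mul(Mul(4, I, Pow(10, Rational(1, 2))), Mul(Add(69, 419), Add(-242, 475))), Pow(Add(-624, -10), -1))) = Add(Mul(319189, Rational(1, 368929)), Mul(Mul(Mul(4, I, Pow(10, Rational(1, 2))), Mul(488, 233)), Pow(-634, -1))) = Add(Rational(319189, 368929), Mul(Mul(Mul(4, I, Pow(10, Rational(1, 2))), 113704), Rational(-1, 634))) = Add(Rational(319189, 368929), Mul(Mul(454816, I, Pow(10, Rational(1, 2))), Rational(-1, 634))) = Add(Rational(319189, 368929), Mul(Rational(-227408, 317), I, Pow(10, Rational(1, 2))))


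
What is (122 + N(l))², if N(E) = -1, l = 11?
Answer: 14641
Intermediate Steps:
(122 + N(l))² = (122 - 1)² = 121² = 14641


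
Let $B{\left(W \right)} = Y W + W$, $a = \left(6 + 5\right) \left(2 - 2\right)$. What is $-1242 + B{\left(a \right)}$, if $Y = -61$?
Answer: $-1242$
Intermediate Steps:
$a = 0$ ($a = 11 \cdot 0 = 0$)
$B{\left(W \right)} = - 60 W$ ($B{\left(W \right)} = - 61 W + W = - 60 W$)
$-1242 + B{\left(a \right)} = -1242 - 0 = -1242 + 0 = -1242$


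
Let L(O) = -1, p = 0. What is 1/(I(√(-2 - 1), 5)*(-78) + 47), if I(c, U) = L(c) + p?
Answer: 1/125 ≈ 0.0080000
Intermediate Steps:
I(c, U) = -1 (I(c, U) = -1 + 0 = -1)
1/(I(√(-2 - 1), 5)*(-78) + 47) = 1/(-1*(-78) + 47) = 1/(78 + 47) = 1/125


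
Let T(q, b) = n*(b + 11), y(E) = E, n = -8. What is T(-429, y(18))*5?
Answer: -1160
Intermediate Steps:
T(q, b) = -88 - 8*b (T(q, b) = -8*(b + 11) = -8*(11 + b) = -88 - 8*b)
T(-429, y(18))*5 = (-88 - 8*18)*5 = (-88 - 144)*5 = -232*5 = -1160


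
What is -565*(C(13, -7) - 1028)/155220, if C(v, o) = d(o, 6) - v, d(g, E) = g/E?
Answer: 54353/14328 ≈ 3.7935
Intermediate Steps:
C(v, o) = -v + o/6 (C(v, o) = o/6 - v = -v + o/6)
-565*(C(13, -7) - 1028)/155220 = -565*((-1*13 + (⅙)*(-7)) - 1028)/155220 = -565*((-13 - 7/6) - 1028)*(1/155220) = -565*(-85/6 - 1028)*(1/155220) = -565*(-6253/6)*(1/155220) = (3532945/6)*(1/155220) = 54353/14328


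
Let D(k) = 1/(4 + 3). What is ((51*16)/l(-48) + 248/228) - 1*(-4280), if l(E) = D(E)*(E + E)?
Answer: 481261/114 ≈ 4221.6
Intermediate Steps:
D(k) = ⅐ (D(k) = 1/7 = ⅐)
l(E) = 2*E/7 (l(E) = (E + E)/7 = (2*E)/7 = 2*E/7)
((51*16)/l(-48) + 248/228) - 1*(-4280) = ((51*16)/(((2/7)*(-48))) + 248/228) - 1*(-4280) = (816/(-96/7) + 248*(1/228)) + 4280 = (816*(-7/96) + 62/57) + 4280 = (-119/2 + 62/57) + 4280 = -6659/114 + 4280 = 481261/114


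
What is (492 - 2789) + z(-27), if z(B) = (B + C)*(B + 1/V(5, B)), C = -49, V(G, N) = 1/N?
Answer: 1807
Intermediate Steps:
z(B) = 2*B*(-49 + B) (z(B) = (B - 49)*(B + 1/(1/B)) = (-49 + B)*(B + B) = (-49 + B)*(2*B) = 2*B*(-49 + B))
(492 - 2789) + z(-27) = (492 - 2789) + 2*(-27)*(-49 - 27) = -2297 + 2*(-27)*(-76) = -2297 + 4104 = 1807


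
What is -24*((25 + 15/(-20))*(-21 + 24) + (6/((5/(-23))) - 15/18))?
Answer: -5318/5 ≈ -1063.6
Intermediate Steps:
-24*((25 + 15/(-20))*(-21 + 24) + (6/((5/(-23))) - 15/18)) = -24*((25 + 15*(-1/20))*3 + (6/((5*(-1/23))) - 15*1/18)) = -24*((25 - 3/4)*3 + (6/(-5/23) - 5/6)) = -24*((97/4)*3 + (6*(-23/5) - 5/6)) = -24*(291/4 + (-138/5 - 5/6)) = -24*(291/4 - 853/30) = -24*2659/60 = -5318/5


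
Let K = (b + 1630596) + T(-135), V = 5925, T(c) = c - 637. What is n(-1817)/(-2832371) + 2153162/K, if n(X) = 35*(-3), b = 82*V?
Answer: 277217079676/272380621957 ≈ 1.0178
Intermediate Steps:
T(c) = -637 + c
b = 485850 (b = 82*5925 = 485850)
K = 2115674 (K = (485850 + 1630596) + (-637 - 135) = 2116446 - 772 = 2115674)
n(X) = -105
n(-1817)/(-2832371) + 2153162/K = -105/(-2832371) + 2153162/2115674 = -105*(-1/2832371) + 2153162*(1/2115674) = 105/2832371 + 97871/96167 = 277217079676/272380621957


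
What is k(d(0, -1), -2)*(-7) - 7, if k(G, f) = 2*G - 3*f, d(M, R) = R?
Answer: -35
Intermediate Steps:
k(G, f) = -3*f + 2*G
k(d(0, -1), -2)*(-7) - 7 = (-3*(-2) + 2*(-1))*(-7) - 7 = (6 - 2)*(-7) - 7 = 4*(-7) - 7 = -28 - 7 = -35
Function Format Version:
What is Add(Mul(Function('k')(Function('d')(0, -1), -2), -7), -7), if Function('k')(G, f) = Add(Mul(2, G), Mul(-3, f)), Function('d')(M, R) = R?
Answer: -35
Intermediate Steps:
Function('k')(G, f) = Add(Mul(-3, f), Mul(2, G))
Add(Mul(Function('k')(Function('d')(0, -1), -2), -7), -7) = Add(Mul(Add(Mul(-3, -2), Mul(2, -1)), -7), -7) = Add(Mul(Add(6, -2), -7), -7) = Add(Mul(4, -7), -7) = Add(-28, -7) = -35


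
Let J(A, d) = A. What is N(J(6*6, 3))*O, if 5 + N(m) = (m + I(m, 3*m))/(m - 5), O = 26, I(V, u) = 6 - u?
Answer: -5746/31 ≈ -185.35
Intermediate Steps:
N(m) = -5 + (6 - 2*m)/(-5 + m) (N(m) = -5 + (m + (6 - 3*m))/(m - 5) = -5 + (m + (6 - 3*m))/(-5 + m) = -5 + (6 - 2*m)/(-5 + m))
N(J(6*6, 3))*O = ((31 - 42*6)/(-5 + 6*6))*26 = ((31 - 7*36)/(-5 + 36))*26 = ((31 - 252)/31)*26 = ((1/31)*(-221))*26 = -221/31*26 = -5746/31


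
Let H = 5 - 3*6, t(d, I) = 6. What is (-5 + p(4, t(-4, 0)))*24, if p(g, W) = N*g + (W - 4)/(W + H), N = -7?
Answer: -5592/7 ≈ -798.86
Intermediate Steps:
H = -13 (H = 5 - 18 = -13)
p(g, W) = -7*g + (-4 + W)/(-13 + W) (p(g, W) = -7*g + (W - 4)/(W - 13) = -7*g + (-4 + W)/(-13 + W))
(-5 + p(4, t(-4, 0)))*24 = (-5 + (-4 + 6 + 91*4 - 7*6*4)/(-13 + 6))*24 = (-5 + (-4 + 6 + 364 - 168)/(-7))*24 = (-5 - ⅐*198)*24 = (-5 - 198/7)*24 = -233/7*24 = -5592/7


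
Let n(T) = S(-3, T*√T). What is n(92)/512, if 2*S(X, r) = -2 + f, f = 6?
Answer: 1/256 ≈ 0.0039063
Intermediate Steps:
S(X, r) = 2 (S(X, r) = (-2 + 6)/2 = (½)*4 = 2)
n(T) = 2
n(92)/512 = 2/512 = 2*(1/512) = 1/256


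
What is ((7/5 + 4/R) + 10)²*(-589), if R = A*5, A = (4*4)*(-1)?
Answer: -30350581/400 ≈ -75877.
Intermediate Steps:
A = -16 (A = 16*(-1) = -16)
R = -80 (R = -16*5 = -80)
((7/5 + 4/R) + 10)²*(-589) = ((7/5 + 4/(-80)) + 10)²*(-589) = ((7*(⅕) + 4*(-1/80)) + 10)²*(-589) = ((7/5 - 1/20) + 10)²*(-589) = (27/20 + 10)²*(-589) = (227/20)²*(-589) = (51529/400)*(-589) = -30350581/400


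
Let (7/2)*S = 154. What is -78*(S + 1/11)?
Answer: -37830/11 ≈ -3439.1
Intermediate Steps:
S = 44 (S = (2/7)*154 = 44)
-78*(S + 1/11) = -78*(44 + 1/11) = -78*485/11 = -37830/11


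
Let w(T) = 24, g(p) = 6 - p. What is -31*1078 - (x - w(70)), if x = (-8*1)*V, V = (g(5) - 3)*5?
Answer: -33474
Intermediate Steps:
V = -10 (V = ((6 - 1*5) - 3)*5 = ((6 - 5) - 3)*5 = (1 - 3)*5 = -2*5 = -10)
x = 80 (x = -8*1*(-10) = -8*(-10) = 80)
-31*1078 - (x - w(70)) = -31*1078 - (80 - 1*24) = -33418 - (80 - 24) = -33418 - 1*56 = -33418 - 56 = -33474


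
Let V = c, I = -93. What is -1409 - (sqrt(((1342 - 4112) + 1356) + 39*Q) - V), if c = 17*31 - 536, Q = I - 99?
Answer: -1418 - I*sqrt(8902) ≈ -1418.0 - 94.35*I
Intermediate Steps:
Q = -192 (Q = -93 - 99 = -192)
c = -9 (c = 527 - 536 = -9)
V = -9
-1409 - (sqrt(((1342 - 4112) + 1356) + 39*Q) - V) = -1409 - (sqrt(((1342 - 4112) + 1356) + 39*(-192)) - 1*(-9)) = -1409 - (sqrt((-2770 + 1356) - 7488) + 9) = -1409 - (sqrt(-1414 - 7488) + 9) = -1409 - (sqrt(-8902) + 9) = -1409 - (I*sqrt(8902) + 9) = -1409 - (9 + I*sqrt(8902)) = -1409 + (-9 - I*sqrt(8902)) = -1418 - I*sqrt(8902)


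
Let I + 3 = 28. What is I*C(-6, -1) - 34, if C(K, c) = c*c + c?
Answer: -34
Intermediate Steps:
C(K, c) = c + c**2 (C(K, c) = c**2 + c = c + c**2)
I = 25 (I = -3 + 28 = 25)
I*C(-6, -1) - 34 = 25*(-(1 - 1)) - 34 = 25*(-1*0) - 34 = 25*0 - 34 = 0 - 34 = -34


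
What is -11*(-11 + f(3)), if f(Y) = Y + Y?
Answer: 55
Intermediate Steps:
f(Y) = 2*Y
-11*(-11 + f(3)) = -11*(-11 + 2*3) = -11*(-11 + 6) = -11*(-5) = 55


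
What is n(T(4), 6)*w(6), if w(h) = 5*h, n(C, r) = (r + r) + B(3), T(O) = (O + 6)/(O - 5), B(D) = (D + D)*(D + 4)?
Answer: 1620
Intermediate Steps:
B(D) = 2*D*(4 + D) (B(D) = (2*D)*(4 + D) = 2*D*(4 + D))
T(O) = (6 + O)/(-5 + O)
n(C, r) = 42 + 2*r (n(C, r) = (r + r) + 2*3*(4 + 3) = 2*r + 2*3*7 = 2*r + 42 = 42 + 2*r)
n(T(4), 6)*w(6) = (42 + 2*6)*(5*6) = (42 + 12)*30 = 54*30 = 1620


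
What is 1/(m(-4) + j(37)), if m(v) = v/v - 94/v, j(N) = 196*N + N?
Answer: 2/14627 ≈ 0.00013673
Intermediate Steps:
j(N) = 197*N
m(v) = 1 - 94/v
1/(m(-4) + j(37)) = 1/((-94 - 4)/(-4) + 197*37) = 1/(-¼*(-98) + 7289) = 1/(49/2 + 7289) = 1/(14627/2) = 2/14627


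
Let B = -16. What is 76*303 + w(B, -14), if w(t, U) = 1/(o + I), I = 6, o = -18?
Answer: 276335/12 ≈ 23028.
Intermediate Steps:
w(t, U) = -1/12 (w(t, U) = 1/(-18 + 6) = 1/(-12) = -1/12)
76*303 + w(B, -14) = 76*303 - 1/12 = 23028 - 1/12 = 276335/12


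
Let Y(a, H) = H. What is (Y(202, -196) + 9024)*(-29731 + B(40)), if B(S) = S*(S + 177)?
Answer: -185838228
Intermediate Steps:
B(S) = S*(177 + S)
(Y(202, -196) + 9024)*(-29731 + B(40)) = (-196 + 9024)*(-29731 + 40*(177 + 40)) = 8828*(-29731 + 40*217) = 8828*(-29731 + 8680) = 8828*(-21051) = -185838228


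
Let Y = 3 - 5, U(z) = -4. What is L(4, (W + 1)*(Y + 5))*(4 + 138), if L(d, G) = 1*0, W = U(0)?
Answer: 0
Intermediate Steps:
Y = -2
W = -4
L(d, G) = 0
L(4, (W + 1)*(Y + 5))*(4 + 138) = 0*(4 + 138) = 0*142 = 0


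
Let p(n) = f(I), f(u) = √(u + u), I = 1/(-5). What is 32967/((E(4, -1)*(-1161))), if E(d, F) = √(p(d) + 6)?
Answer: -1221*√5/(43*√(30 + I*√10)) ≈ -11.544 + 0.60676*I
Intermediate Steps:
I = -⅕ ≈ -0.20000
f(u) = √2*√u (f(u) = √(2*u) = √2*√u)
p(n) = I*√10/5 (p(n) = √2*√(-⅕) = √2*(I*√5/5) = I*√10/5)
E(d, F) = √(6 + I*√10/5) (E(d, F) = √(I*√10/5 + 6) = √(6 + I*√10/5))
32967/((E(4, -1)*(-1161))) = 32967/(((√(150 + 5*I*√10)/5)*(-1161))) = 32967/((-1161*√(150 + 5*I*√10)/5)) = 32967*(-5/(1161*√(150 + 5*I*√10))) = -6105/(43*√(150 + 5*I*√10))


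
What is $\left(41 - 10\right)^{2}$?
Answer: $961$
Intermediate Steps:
$\left(41 - 10\right)^{2} = 31^{2} = 961$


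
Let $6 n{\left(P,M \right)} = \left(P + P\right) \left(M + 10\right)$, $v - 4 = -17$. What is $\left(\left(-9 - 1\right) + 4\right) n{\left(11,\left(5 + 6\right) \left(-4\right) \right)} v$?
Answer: $-9724$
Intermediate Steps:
$v = -13$ ($v = 4 - 17 = -13$)
$n{\left(P,M \right)} = \frac{P \left(10 + M\right)}{3}$ ($n{\left(P,M \right)} = \frac{\left(P + P\right) \left(M + 10\right)}{6} = \frac{2 P \left(10 + M\right)}{6} = \frac{P \left(10 + M\right)}{3}$)
$\left(\left(-9 - 1\right) + 4\right) n{\left(11,\left(5 + 6\right) \left(-4\right) \right)} v = \left(\left(-9 - 1\right) + 4\right) \frac{1}{3} \cdot 11 \left(10 + \left(5 + 6\right) \left(-4\right)\right) \left(-13\right) = \left(-10 + 4\right) \frac{1}{3} \cdot 11 \left(10 + 11 \left(-4\right)\right) \left(-13\right) = - 6 \cdot \frac{1}{3} \cdot 11 \left(10 - 44\right) \left(-13\right) = - 6 \cdot \frac{1}{3} \cdot 11 \left(-34\right) \left(-13\right) = \left(-6\right) \left(- \frac{374}{3}\right) \left(-13\right) = 748 \left(-13\right) = -9724$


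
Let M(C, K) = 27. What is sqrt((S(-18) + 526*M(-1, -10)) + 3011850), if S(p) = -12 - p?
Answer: sqrt(3026058) ≈ 1739.6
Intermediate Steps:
sqrt((S(-18) + 526*M(-1, -10)) + 3011850) = sqrt(((-12 - 1*(-18)) + 526*27) + 3011850) = sqrt(((-12 + 18) + 14202) + 3011850) = sqrt((6 + 14202) + 3011850) = sqrt(14208 + 3011850) = sqrt(3026058)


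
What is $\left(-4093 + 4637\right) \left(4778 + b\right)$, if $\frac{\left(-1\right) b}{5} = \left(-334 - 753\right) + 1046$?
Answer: $2710752$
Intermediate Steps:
$b = 205$ ($b = - 5 \left(\left(-334 - 753\right) + 1046\right) = - 5 \left(-1087 + 1046\right) = \left(-5\right) \left(-41\right) = 205$)
$\left(-4093 + 4637\right) \left(4778 + b\right) = \left(-4093 + 4637\right) \left(4778 + 205\right) = 544 \cdot 4983 = 2710752$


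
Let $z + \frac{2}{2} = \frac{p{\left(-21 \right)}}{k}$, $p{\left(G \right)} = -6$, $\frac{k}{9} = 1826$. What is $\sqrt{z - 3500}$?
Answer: $\frac{2 i \sqrt{6566232090}}{2739} \approx 59.169 i$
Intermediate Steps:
$k = 16434$ ($k = 9 \cdot 1826 = 16434$)
$z = - \frac{2740}{2739}$ ($z = -1 - \frac{6}{16434} = -1 - \frac{1}{2739} = - \frac{2740}{2739} \approx -1.0004$)
$\sqrt{z - 3500} = \sqrt{- \frac{2740}{2739} - 3500} = \sqrt{- \frac{9589240}{2739}} = \frac{2 i \sqrt{6566232090}}{2739}$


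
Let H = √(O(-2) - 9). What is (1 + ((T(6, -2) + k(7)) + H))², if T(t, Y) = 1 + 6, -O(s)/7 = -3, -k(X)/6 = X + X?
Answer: 5788 - 304*√3 ≈ 5261.5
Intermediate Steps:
k(X) = -12*X (k(X) = -6*(X + X) = -12*X)
O(s) = 21 (O(s) = -7*(-3) = 21)
H = 2*√3 (H = √(21 - 9) = √12 = 2*√3 ≈ 3.4641)
T(t, Y) = 7
(1 + ((T(6, -2) + k(7)) + H))² = (1 + ((7 - 12*7) + 2*√3))² = (1 + ((7 - 84) + 2*√3))² = (1 + (-77 + 2*√3))² = (-76 + 2*√3)²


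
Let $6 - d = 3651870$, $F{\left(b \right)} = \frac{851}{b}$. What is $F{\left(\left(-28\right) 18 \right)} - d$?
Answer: $\frac{1840538605}{504} \approx 3.6519 \cdot 10^{6}$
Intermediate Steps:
$d = -3651864$ ($d = 6 - 3651870 = -3651864$)
$F{\left(\left(-28\right) 18 \right)} - d = \frac{851}{\left(-28\right) 18} - -3651864 = \frac{851}{-504} + 3651864 = 851 \left(- \frac{1}{504}\right) + 3651864 = - \frac{851}{504} + 3651864 = \frac{1840538605}{504}$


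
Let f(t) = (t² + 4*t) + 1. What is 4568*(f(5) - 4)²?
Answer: 8057952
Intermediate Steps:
f(t) = 1 + t² + 4*t
4568*(f(5) - 4)² = 4568*((1 + 5² + 4*5) - 4)² = 4568*((1 + 25 + 20) - 4)² = 4568*(46 - 4)² = 4568*42² = 4568*1764 = 8057952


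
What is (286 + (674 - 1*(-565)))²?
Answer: 2325625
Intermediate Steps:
(286 + (674 - 1*(-565)))² = (286 + (674 + 565))² = (286 + 1239)² = 1525² = 2325625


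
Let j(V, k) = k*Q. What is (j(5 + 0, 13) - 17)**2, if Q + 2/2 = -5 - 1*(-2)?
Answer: 4761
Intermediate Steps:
Q = -4 (Q = -1 + (-5 - 1*(-2)) = -1 + (-5 + 2) = -1 - 3 = -4)
j(V, k) = -4*k (j(V, k) = k*(-4) = -4*k)
(j(5 + 0, 13) - 17)**2 = (-4*13 - 17)**2 = (-52 - 17)**2 = (-69)**2 = 4761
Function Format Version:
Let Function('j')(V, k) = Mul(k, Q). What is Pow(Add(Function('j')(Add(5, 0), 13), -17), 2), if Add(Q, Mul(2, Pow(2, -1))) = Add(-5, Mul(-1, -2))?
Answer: 4761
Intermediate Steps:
Q = -4 (Q = Add(-1, Add(-5, Mul(-1, -2))) = Add(-1, Add(-5, 2)) = Add(-1, -3) = -4)
Function('j')(V, k) = Mul(-4, k) (Function('j')(V, k) = Mul(k, -4) = Mul(-4, k))
Pow(Add(Function('j')(Add(5, 0), 13), -17), 2) = Pow(Add(Mul(-4, 13), -17), 2) = Pow(Add(-52, -17), 2) = Pow(-69, 2) = 4761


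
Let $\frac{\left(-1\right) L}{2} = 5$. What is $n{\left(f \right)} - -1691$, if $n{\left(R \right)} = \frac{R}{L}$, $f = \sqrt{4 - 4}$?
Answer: $1691$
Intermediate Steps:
$L = -10$ ($L = \left(-2\right) 5 = -10$)
$f = 0$ ($f = \sqrt{0} = 0$)
$n{\left(R \right)} = - \frac{R}{10}$ ($n{\left(R \right)} = \frac{R}{-10} = R \left(- \frac{1}{10}\right) = - \frac{R}{10}$)
$n{\left(f \right)} - -1691 = \left(- \frac{1}{10}\right) 0 - -1691 = 0 + 1691 = 1691$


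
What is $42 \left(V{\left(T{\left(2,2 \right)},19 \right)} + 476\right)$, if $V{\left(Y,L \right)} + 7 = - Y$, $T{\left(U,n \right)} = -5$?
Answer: $19908$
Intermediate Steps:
$V{\left(Y,L \right)} = -7 - Y$
$42 \left(V{\left(T{\left(2,2 \right)},19 \right)} + 476\right) = 42 \left(\left(-7 - -5\right) + 476\right) = 42 \left(\left(-7 + 5\right) + 476\right) = 42 \left(-2 + 476\right) = 42 \cdot 474 = 19908$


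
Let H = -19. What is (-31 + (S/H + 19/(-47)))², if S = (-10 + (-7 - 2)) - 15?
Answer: 699390916/797449 ≈ 877.04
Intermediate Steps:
S = -34 (S = (-10 - 9) - 15 = -19 - 15 = -34)
(-31 + (S/H + 19/(-47)))² = (-31 + (-34/(-19) + 19/(-47)))² = (-31 + (-34*(-1/19) + 19*(-1/47)))² = (-31 + (34/19 - 19/47))² = (-31 + 1237/893)² = (-26446/893)² = 699390916/797449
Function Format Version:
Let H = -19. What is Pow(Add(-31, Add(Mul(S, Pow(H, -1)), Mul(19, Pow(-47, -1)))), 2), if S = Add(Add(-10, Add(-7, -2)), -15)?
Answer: Rational(699390916, 797449) ≈ 877.04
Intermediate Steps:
S = -34 (S = Add(Add(-10, -9), -15) = Add(-19, -15) = -34)
Pow(Add(-31, Add(Mul(S, Pow(H, -1)), Mul(19, Pow(-47, -1)))), 2) = Pow(Add(-31, Add(Mul(-34, Pow(-19, -1)), Mul(19, Pow(-47, -1)))), 2) = Pow(Add(-31, Add(Mul(-34, Rational(-1, 19)), Mul(19, Rational(-1, 47)))), 2) = Pow(Add(-31, Add(Rational(34, 19), Rational(-19, 47))), 2) = Pow(Add(-31, Rational(1237, 893)), 2) = Pow(Rational(-26446, 893), 2) = Rational(699390916, 797449)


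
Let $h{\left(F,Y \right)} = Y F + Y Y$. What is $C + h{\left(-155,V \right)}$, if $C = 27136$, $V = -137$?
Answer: $67140$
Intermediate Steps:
$h{\left(F,Y \right)} = Y^{2} + F Y$ ($h{\left(F,Y \right)} = F Y + Y^{2} = Y^{2} + F Y$)
$C + h{\left(-155,V \right)} = 27136 - 137 \left(-155 - 137\right) = 27136 - -40004 = 27136 + 40004 = 67140$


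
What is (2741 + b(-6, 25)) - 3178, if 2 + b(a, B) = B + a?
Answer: -420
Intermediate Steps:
b(a, B) = -2 + B + a (b(a, B) = -2 + (B + a) = -2 + B + a)
(2741 + b(-6, 25)) - 3178 = (2741 + (-2 + 25 - 6)) - 3178 = (2741 + 17) - 3178 = 2758 - 3178 = -420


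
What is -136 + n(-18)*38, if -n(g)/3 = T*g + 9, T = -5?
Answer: -11422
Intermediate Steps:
n(g) = -27 + 15*g (n(g) = -3*(-5*g + 9) = -3*(9 - 5*g) = -27 + 15*g)
-136 + n(-18)*38 = -136 + (-27 + 15*(-18))*38 = -136 + (-27 - 270)*38 = -136 - 297*38 = -136 - 11286 = -11422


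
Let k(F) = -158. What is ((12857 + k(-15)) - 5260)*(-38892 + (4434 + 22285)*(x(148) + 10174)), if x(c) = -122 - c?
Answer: 1968255878876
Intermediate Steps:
((12857 + k(-15)) - 5260)*(-38892 + (4434 + 22285)*(x(148) + 10174)) = ((12857 - 158) - 5260)*(-38892 + (4434 + 22285)*((-122 - 1*148) + 10174)) = (12699 - 5260)*(-38892 + 26719*((-122 - 148) + 10174)) = 7439*(-38892 + 26719*(-270 + 10174)) = 7439*(-38892 + 26719*9904) = 7439*(-38892 + 264624976) = 7439*264586084 = 1968255878876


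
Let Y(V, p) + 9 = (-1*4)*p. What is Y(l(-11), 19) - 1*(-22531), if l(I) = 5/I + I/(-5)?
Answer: 22446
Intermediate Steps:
l(I) = 5/I - I/5 (l(I) = 5/I + I*(-1/5) = 5/I - I/5)
Y(V, p) = -9 - 4*p (Y(V, p) = -9 + (-1*4)*p = -9 - 4*p)
Y(l(-11), 19) - 1*(-22531) = (-9 - 4*19) - 1*(-22531) = (-9 - 76) + 22531 = -85 + 22531 = 22446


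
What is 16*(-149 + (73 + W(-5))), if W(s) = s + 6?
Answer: -1200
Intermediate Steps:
W(s) = 6 + s
16*(-149 + (73 + W(-5))) = 16*(-149 + (73 + (6 - 5))) = 16*(-149 + (73 + 1)) = 16*(-149 + 74) = 16*(-75) = -1200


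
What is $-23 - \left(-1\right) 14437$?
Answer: $14414$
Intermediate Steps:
$-23 - \left(-1\right) 14437 = -23 - -14437 = -23 + 14437 = 14414$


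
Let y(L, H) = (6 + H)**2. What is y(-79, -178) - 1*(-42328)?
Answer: 71912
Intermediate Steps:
y(-79, -178) - 1*(-42328) = (6 - 178)**2 - 1*(-42328) = (-172)**2 + 42328 = 29584 + 42328 = 71912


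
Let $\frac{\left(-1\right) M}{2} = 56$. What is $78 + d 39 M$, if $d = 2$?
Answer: $-8658$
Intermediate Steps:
$M = -112$ ($M = \left(-2\right) 56 = -112$)
$78 + d 39 M = 78 + 2 \cdot 39 \left(-112\right) = 78 + 78 \left(-112\right) = 78 - 8736 = -8658$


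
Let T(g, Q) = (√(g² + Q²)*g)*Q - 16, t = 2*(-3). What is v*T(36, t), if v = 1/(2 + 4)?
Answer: -8/3 - 216*√37 ≈ -1316.5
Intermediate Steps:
t = -6
T(g, Q) = -16 + Q*g*√(Q² + g²) (T(g, Q) = (√(Q² + g²)*g)*Q - 16 = (g*√(Q² + g²))*Q - 16 = Q*g*√(Q² + g²) - 16 = -16 + Q*g*√(Q² + g²))
v = ⅙ (v = 1/6 = ⅙ ≈ 0.16667)
v*T(36, t) = (-16 - 6*36*√((-6)² + 36²))/6 = (-16 - 6*36*√(36 + 1296))/6 = (-16 - 6*36*√1332)/6 = (-16 - 6*36*6*√37)/6 = (-16 - 1296*√37)/6 = -8/3 - 216*√37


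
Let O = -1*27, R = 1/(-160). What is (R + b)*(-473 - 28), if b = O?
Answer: 2164821/160 ≈ 13530.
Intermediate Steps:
R = -1/160 ≈ -0.0062500
O = -27
b = -27
(R + b)*(-473 - 28) = (-1/160 - 27)*(-473 - 28) = -4321/160*(-501) = 2164821/160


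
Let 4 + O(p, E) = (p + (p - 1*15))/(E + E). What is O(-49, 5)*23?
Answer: -3519/10 ≈ -351.90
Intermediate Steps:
O(p, E) = -4 + (-15 + 2*p)/(2*E) (O(p, E) = -4 + (p + (p - 1*15))/(E + E) = -4 + (p + (p - 15))/((2*E)) = -4 + (p + (-15 + p))*(1/(2*E)) = -4 + (-15 + 2*p)*(1/(2*E)) = -4 + (-15 + 2*p)/(2*E))
O(-49, 5)*23 = ((-15/2 - 49 - 4*5)/5)*23 = ((-15/2 - 49 - 20)/5)*23 = ((⅕)*(-153/2))*23 = -153/10*23 = -3519/10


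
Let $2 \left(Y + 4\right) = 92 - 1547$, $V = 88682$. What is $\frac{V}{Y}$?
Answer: $- \frac{16124}{133} \approx -121.23$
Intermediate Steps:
$Y = - \frac{1463}{2}$ ($Y = -4 + \frac{92 - 1547}{2} = -4 + \frac{1}{2} \left(-1455\right) = -4 - \frac{1455}{2} = - \frac{1463}{2} \approx -731.5$)
$\frac{V}{Y} = \frac{88682}{- \frac{1463}{2}} = 88682 \left(- \frac{2}{1463}\right) = - \frac{16124}{133}$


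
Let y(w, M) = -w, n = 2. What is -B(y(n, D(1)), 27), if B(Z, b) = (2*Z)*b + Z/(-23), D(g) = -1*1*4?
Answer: 2482/23 ≈ 107.91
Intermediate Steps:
D(g) = -4 (D(g) = -1*4 = -4)
B(Z, b) = -Z/23 + 2*Z*b (B(Z, b) = 2*Z*b + Z*(-1/23) = 2*Z*b - Z/23 = -Z/23 + 2*Z*b)
-B(y(n, D(1)), 27) = -(-1*2)*(-1 + 46*27)/23 = -(-2)*(-1 + 1242)/23 = -(-2)*1241/23 = -1*(-2482/23) = 2482/23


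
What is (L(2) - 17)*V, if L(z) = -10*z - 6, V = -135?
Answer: 5805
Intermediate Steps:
L(z) = -6 - 10*z
(L(2) - 17)*V = ((-6 - 10*2) - 17)*(-135) = ((-6 - 20) - 17)*(-135) = (-26 - 17)*(-135) = -43*(-135) = 5805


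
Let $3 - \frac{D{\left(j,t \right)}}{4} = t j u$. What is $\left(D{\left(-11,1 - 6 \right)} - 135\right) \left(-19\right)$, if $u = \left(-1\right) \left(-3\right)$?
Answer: $14877$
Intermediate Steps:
$u = 3$
$D{\left(j,t \right)} = 12 - 12 j t$ ($D{\left(j,t \right)} = 12 - 4 t j 3 = 12 - 4 j t 3 = 12 - 4 \cdot 3 j t = 12 - 12 j t$)
$\left(D{\left(-11,1 - 6 \right)} - 135\right) \left(-19\right) = \left(\left(12 - - 132 \left(1 - 6\right)\right) - 135\right) \left(-19\right) = \left(\left(12 - \left(-132\right) \left(-5\right)\right) - 135\right) \left(-19\right) = \left(\left(12 - 660\right) - 135\right) \left(-19\right) = \left(-648 - 135\right) \left(-19\right) = \left(-783\right) \left(-19\right) = 14877$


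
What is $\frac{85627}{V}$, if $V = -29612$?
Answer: $- \frac{85627}{29612} \approx -2.8916$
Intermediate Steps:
$\frac{85627}{V} = \frac{85627}{-29612} = 85627 \left(- \frac{1}{29612}\right) = - \frac{85627}{29612}$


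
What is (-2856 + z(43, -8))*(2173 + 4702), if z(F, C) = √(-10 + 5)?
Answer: -19635000 + 6875*I*√5 ≈ -1.9635e+7 + 15373.0*I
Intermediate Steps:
z(F, C) = I*√5 (z(F, C) = √(-5) = I*√5)
(-2856 + z(43, -8))*(2173 + 4702) = (-2856 + I*√5)*(2173 + 4702) = (-2856 + I*√5)*6875 = -19635000 + 6875*I*√5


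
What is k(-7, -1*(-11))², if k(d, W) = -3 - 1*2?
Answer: 25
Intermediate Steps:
k(d, W) = -5 (k(d, W) = -3 - 2 = -5)
k(-7, -1*(-11))² = (-5)² = 25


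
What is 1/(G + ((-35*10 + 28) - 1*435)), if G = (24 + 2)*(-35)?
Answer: -1/1667 ≈ -0.00059988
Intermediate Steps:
G = -910 (G = 26*(-35) = -910)
1/(G + ((-35*10 + 28) - 1*435)) = 1/(-910 + ((-35*10 + 28) - 1*435)) = 1/(-910 + ((-350 + 28) - 435)) = 1/(-910 + (-322 - 435)) = 1/(-910 - 757) = 1/(-1667) = -1/1667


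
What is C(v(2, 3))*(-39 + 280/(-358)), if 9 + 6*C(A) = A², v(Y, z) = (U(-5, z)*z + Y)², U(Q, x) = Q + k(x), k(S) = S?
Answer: -1758887/1074 ≈ -1637.7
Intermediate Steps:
U(Q, x) = Q + x
v(Y, z) = (Y + z*(-5 + z))² (v(Y, z) = ((-5 + z)*z + Y)² = (z*(-5 + z) + Y)² = (Y + z*(-5 + z))²)
C(A) = -3/2 + A²/6
C(v(2, 3))*(-39 + 280/(-358)) = (-3/2 + ((2 + 3*(-5 + 3))²)²/6)*(-39 + 280/(-358)) = (-3/2 + ((2 + 3*(-2))²)²/6)*(-39 + 280*(-1/358)) = (-3/2 + ((2 - 6)²)²/6)*(-39 - 140/179) = (-3/2 + ((-4)²)²/6)*(-7121/179) = (-3/2 + (⅙)*16²)*(-7121/179) = (-3/2 + (⅙)*256)*(-7121/179) = (-3/2 + 128/3)*(-7121/179) = (247/6)*(-7121/179) = -1758887/1074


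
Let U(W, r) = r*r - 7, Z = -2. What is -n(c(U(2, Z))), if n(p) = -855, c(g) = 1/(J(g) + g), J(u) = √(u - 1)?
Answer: 855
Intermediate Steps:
J(u) = √(-1 + u)
U(W, r) = -7 + r² (U(W, r) = r² - 7 = -7 + r²)
c(g) = 1/(g + √(-1 + g)) (c(g) = 1/(√(-1 + g) + g) = 1/(g + √(-1 + g)))
-n(c(U(2, Z))) = -1*(-855) = 855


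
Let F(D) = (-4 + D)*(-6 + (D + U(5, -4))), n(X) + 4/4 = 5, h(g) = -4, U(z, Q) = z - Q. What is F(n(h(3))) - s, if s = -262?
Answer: 262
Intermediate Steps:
n(X) = 4 (n(X) = -1 + 5 = 4)
F(D) = (-4 + D)*(3 + D) (F(D) = (-4 + D)*(-6 + (D + (5 - 1*(-4)))) = (-4 + D)*(-6 + (D + (5 + 4))) = (-4 + D)*(-6 + (D + 9)) = (-4 + D)*(-6 + (9 + D)) = (-4 + D)*(3 + D))
F(n(h(3))) - s = (-12 + 4² - 1*4) - 1*(-262) = (-12 + 16 - 4) + 262 = 0 + 262 = 262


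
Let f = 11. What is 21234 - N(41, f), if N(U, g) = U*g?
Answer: 20783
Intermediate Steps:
21234 - N(41, f) = 21234 - 41*11 = 21234 - 1*451 = 21234 - 451 = 20783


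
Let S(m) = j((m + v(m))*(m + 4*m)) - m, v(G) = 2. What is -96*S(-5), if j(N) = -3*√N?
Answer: -480 + 1440*√3 ≈ 2014.2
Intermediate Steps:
S(m) = -m - 3*√5*√(m*(2 + m)) (S(m) = -3*√((m + 2)*(m + 4*m)) - m = -3*√(5*m*(2 + m)) - m = -3*√5*√(m*(2 + m)) - m = -m - 3*√5*√(m*(2 + m)))
-96*S(-5) = -96*(-1*(-5) - 3*√5*√(-5*(2 - 5))) = -96*(5 - 3*√5*√(-5*(-3))) = -96*(5 - 3*√5*√15) = -96*(5 - 15*√3) = -480 + 1440*√3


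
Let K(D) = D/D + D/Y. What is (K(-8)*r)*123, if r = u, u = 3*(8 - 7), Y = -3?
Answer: 1353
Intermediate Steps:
u = 3 (u = 3*1 = 3)
r = 3
K(D) = 1 - D/3 (K(D) = D/D + D/(-3) = 1 + D*(-⅓) = 1 - D/3)
(K(-8)*r)*123 = ((1 - ⅓*(-8))*3)*123 = ((1 + 8/3)*3)*123 = ((11/3)*3)*123 = 11*123 = 1353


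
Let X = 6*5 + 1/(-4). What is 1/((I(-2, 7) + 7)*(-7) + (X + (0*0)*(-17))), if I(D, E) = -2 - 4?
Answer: 4/91 ≈ 0.043956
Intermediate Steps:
I(D, E) = -6
X = 119/4 (X = 30 - ¼ = 119/4 ≈ 29.750)
1/((I(-2, 7) + 7)*(-7) + (X + (0*0)*(-17))) = 1/((-6 + 7)*(-7) + (119/4 + (0*0)*(-17))) = 1/(1*(-7) + (119/4 + 0*(-17))) = 1/(-7 + (119/4 + 0)) = 1/(-7 + 119/4) = 1/(91/4) = 4/91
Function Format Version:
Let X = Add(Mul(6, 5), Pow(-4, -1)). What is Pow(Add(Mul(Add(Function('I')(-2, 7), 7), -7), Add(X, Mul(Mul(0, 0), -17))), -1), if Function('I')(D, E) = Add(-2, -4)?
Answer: Rational(4, 91) ≈ 0.043956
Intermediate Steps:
Function('I')(D, E) = -6
X = Rational(119, 4) (X = Add(30, Rational(-1, 4)) = Rational(119, 4) ≈ 29.750)
Pow(Add(Mul(Add(Function('I')(-2, 7), 7), -7), Add(X, Mul(Mul(0, 0), -17))), -1) = Pow(Add(Mul(Add(-6, 7), -7), Add(Rational(119, 4), Mul(Mul(0, 0), -17))), -1) = Pow(Add(Mul(1, -7), Add(Rational(119, 4), Mul(0, -17))), -1) = Pow(Add(-7, Add(Rational(119, 4), 0)), -1) = Pow(Add(-7, Rational(119, 4)), -1) = Pow(Rational(91, 4), -1) = Rational(4, 91)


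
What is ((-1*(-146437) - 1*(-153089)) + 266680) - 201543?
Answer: 364663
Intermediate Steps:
((-1*(-146437) - 1*(-153089)) + 266680) - 201543 = ((146437 + 153089) + 266680) - 201543 = (299526 + 266680) - 201543 = 566206 - 201543 = 364663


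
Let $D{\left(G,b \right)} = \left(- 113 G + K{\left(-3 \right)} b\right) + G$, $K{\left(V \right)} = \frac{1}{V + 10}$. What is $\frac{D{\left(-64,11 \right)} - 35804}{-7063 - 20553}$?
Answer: $\frac{200441}{193312} \approx 1.0369$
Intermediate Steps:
$K{\left(V \right)} = \frac{1}{10 + V}$
$D{\left(G,b \right)} = - 112 G + \frac{b}{7}$ ($D{\left(G,b \right)} = \left(- 113 G + \frac{b}{10 - 3}\right) + G = \left(- 113 G + \frac{b}{7}\right) + G = - 112 G + \frac{b}{7}$)
$\frac{D{\left(-64,11 \right)} - 35804}{-7063 - 20553} = \frac{\left(\left(-112\right) \left(-64\right) + \frac{1}{7} \cdot 11\right) - 35804}{-7063 - 20553} = \frac{\left(7168 + \frac{11}{7}\right) - 35804}{-27616} = \left(\frac{50187}{7} - 35804\right) \left(- \frac{1}{27616}\right) = \left(- \frac{200441}{7}\right) \left(- \frac{1}{27616}\right) = \frac{200441}{193312}$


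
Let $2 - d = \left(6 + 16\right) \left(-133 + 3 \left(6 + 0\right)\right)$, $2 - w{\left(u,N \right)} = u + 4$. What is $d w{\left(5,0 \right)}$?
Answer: $-17724$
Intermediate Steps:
$w{\left(u,N \right)} = -2 - u$ ($w{\left(u,N \right)} = 2 - \left(u + 4\right) = 2 - \left(4 + u\right) = -2 - u$)
$d = 2532$ ($d = 2 - \left(6 + 16\right) \left(-133 + 3 \left(6 + 0\right)\right) = 2 - 22 \left(-133 + 3 \cdot 6\right) = 2 - 22 \left(-133 + 18\right) = 2 - 22 \left(-115\right) = 2 - -2530 = 2 + 2530 = 2532$)
$d w{\left(5,0 \right)} = 2532 \left(-2 - 5\right) = 2532 \left(-7\right) = -17724$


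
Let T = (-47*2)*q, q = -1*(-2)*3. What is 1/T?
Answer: -1/564 ≈ -0.0017731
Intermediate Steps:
q = 6 (q = 2*3 = 6)
T = -564 (T = -47*2*6 = -94*6 = -564)
1/T = 1/(-564) = -1/564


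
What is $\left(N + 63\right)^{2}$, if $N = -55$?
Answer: $64$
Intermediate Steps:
$\left(N + 63\right)^{2} = \left(-55 + 63\right)^{2} = 8^{2} = 64$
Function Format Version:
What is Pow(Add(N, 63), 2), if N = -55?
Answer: 64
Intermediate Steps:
Pow(Add(N, 63), 2) = Pow(Add(-55, 63), 2) = Pow(8, 2) = 64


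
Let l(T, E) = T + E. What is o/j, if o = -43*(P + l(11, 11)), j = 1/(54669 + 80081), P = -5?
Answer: -98502250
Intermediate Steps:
j = 1/134750 ≈ 7.4211e-6
l(T, E) = E + T
o = -731 (o = -43*(-5 + (11 + 11)) = -43*(-5 + 22) = -43*17 = -731)
o/j = -731/1/134750 = -731*134750 = -98502250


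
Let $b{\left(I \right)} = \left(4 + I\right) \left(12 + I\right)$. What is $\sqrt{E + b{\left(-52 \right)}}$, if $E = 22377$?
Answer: $\sqrt{24297} \approx 155.88$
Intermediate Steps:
$\sqrt{E + b{\left(-52 \right)}} = \sqrt{22377 + \left(48 + \left(-52\right)^{2} + 16 \left(-52\right)\right)} = \sqrt{22377 + \left(48 + 2704 - 832\right)} = \sqrt{22377 + 1920} = \sqrt{24297}$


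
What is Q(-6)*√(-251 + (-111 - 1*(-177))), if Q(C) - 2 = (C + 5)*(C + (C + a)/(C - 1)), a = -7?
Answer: 43*I*√185/7 ≈ 83.552*I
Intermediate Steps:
Q(C) = 2 + (5 + C)*(C + (-7 + C)/(-1 + C)) (Q(C) = 2 + (C + 5)*(C + (C - 7)/(C - 1)) = 2 + (5 + C)*(C + (-7 + C)/(-1 + C)))
Q(-6)*√(-251 + (-111 - 1*(-177))) = ((-37 + (-6)³ - 5*(-6) + 5*(-6)²)/(-1 - 6))*√(-251 + (-111 - 1*(-177))) = ((-37 - 216 + 30 + 5*36)/(-7))*√(-251 + (-111 + 177)) = (-(-37 - 216 + 30 + 180)/7)*√(-251 + 66) = (-⅐*(-43))*√(-185) = 43*(I*√185)/7 = 43*I*√185/7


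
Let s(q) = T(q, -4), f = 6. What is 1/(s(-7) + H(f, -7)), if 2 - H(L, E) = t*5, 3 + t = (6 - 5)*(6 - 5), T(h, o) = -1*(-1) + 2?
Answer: 1/15 ≈ 0.066667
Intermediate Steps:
T(h, o) = 3 (T(h, o) = 1 + 2 = 3)
t = -2 (t = -3 + (6 - 5)*(6 - 5) = -3 + 1*1 = -3 + 1 = -2)
H(L, E) = 12 (H(L, E) = 2 - (-2)*5 = 2 - 1*(-10) = 2 + 10 = 12)
s(q) = 3
1/(s(-7) + H(f, -7)) = 1/(3 + 12) = 1/15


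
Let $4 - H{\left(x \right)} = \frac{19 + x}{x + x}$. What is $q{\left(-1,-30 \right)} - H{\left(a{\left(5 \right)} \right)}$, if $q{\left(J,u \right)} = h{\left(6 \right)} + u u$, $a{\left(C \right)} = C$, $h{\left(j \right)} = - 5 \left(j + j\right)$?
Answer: $\frac{4192}{5} \approx 838.4$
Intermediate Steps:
$h{\left(j \right)} = - 10 j$ ($h{\left(j \right)} = - 5 \cdot 2 j = - 10 j$)
$H{\left(x \right)} = 4 - \frac{19 + x}{2 x}$ ($H{\left(x \right)} = 4 - \frac{19 + x}{x + x} = 4 - \frac{19 + x}{2 x}$)
$q{\left(J,u \right)} = -60 + u^{2}$ ($q{\left(J,u \right)} = \left(-10\right) 6 + u u = -60 + u^{2}$)
$q{\left(-1,-30 \right)} - H{\left(a{\left(5 \right)} \right)} = \left(-60 + \left(-30\right)^{2}\right) - \frac{-19 + 7 \cdot 5}{2 \cdot 5} = \left(-60 + 900\right) - \frac{1}{2} \cdot \frac{1}{5} \left(-19 + 35\right) = 840 - \frac{1}{2} \cdot \frac{1}{5} \cdot 16 = 840 - \frac{8}{5} = \frac{4192}{5}$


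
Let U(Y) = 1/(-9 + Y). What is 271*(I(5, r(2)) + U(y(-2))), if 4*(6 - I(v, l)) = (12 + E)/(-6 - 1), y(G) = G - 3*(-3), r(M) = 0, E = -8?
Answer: 21409/14 ≈ 1529.2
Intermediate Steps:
y(G) = 9 + G (y(G) = G + 9 = 9 + G)
I(v, l) = 43/7 (I(v, l) = 6 - (12 - 8)/(4*(-6 - 1)) = 6 - 1/(-7) = 6 - (-1)/7 = 6 - ¼*(-4/7) = 6 + ⅐ = 43/7)
271*(I(5, r(2)) + U(y(-2))) = 271*(43/7 + 1/(-9 + (9 - 2))) = 271*(43/7 + 1/(-9 + 7)) = 271*(43/7 + 1/(-2)) = 271*(43/7 - ½) = 271*(79/14) = 21409/14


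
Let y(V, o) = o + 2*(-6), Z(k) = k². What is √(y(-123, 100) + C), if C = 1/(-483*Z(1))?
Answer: √20528949/483 ≈ 9.3807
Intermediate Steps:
y(V, o) = -12 + o (y(V, o) = o - 12 = -12 + o)
C = -1/483 (C = 1/(-483*1²) = 1/(-483*1) = 1/(-483) = -1/483 ≈ -0.0020704)
√(y(-123, 100) + C) = √((-12 + 100) - 1/483) = √(88 - 1/483) = √(42503/483) = √20528949/483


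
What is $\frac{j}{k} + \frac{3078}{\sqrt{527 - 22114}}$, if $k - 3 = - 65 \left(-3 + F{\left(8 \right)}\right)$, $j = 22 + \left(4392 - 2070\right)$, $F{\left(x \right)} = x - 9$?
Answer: $\frac{2344}{263} - \frac{3078 i \sqrt{21587}}{21587} \approx 8.9126 - 20.949 i$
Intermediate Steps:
$F{\left(x \right)} = -9 + x$
$j = 2344$ ($j = 22 + \left(4392 - 2070\right) = 22 + 2322 = 2344$)
$k = 263$ ($k = 3 - 65 \left(-3 + \left(-9 + 8\right)\right) = 3 - 65 \left(-3 - 1\right) = 3 - -260 = 3 + 260 = 263$)
$\frac{j}{k} + \frac{3078}{\sqrt{527 - 22114}} = \frac{2344}{263} + \frac{3078}{\sqrt{527 - 22114}} = 2344 \cdot \frac{1}{263} + \frac{3078}{\sqrt{-21587}} = \frac{2344}{263} + \frac{3078}{i \sqrt{21587}} = \frac{2344}{263} + 3078 \left(- \frac{i \sqrt{21587}}{21587}\right) = \frac{2344}{263} - \frac{3078 i \sqrt{21587}}{21587}$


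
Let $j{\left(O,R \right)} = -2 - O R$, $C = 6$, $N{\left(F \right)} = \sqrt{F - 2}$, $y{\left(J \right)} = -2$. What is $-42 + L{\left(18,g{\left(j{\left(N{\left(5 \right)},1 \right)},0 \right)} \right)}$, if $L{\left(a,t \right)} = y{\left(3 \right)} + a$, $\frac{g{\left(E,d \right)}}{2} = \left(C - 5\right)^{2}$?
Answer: $-26$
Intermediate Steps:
$N{\left(F \right)} = \sqrt{-2 + F}$
$j{\left(O,R \right)} = -2 - O R$
$g{\left(E,d \right)} = 2$ ($g{\left(E,d \right)} = 2 \left(6 - 5\right)^{2} = 2 \cdot 1^{2} = 2 \cdot 1 = 2$)
$L{\left(a,t \right)} = -2 + a$
$-42 + L{\left(18,g{\left(j{\left(N{\left(5 \right)},1 \right)},0 \right)} \right)} = -42 + \left(-2 + 18\right) = -42 + 16 = -26$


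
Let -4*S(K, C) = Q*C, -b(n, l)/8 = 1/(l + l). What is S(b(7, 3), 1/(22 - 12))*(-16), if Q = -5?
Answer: -2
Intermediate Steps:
b(n, l) = -4/l (b(n, l) = -8/(l + l) = -8*1/(2*l) = -4/l)
S(K, C) = 5*C/4 (S(K, C) = -(-5)*C/4 = 5*C/4)
S(b(7, 3), 1/(22 - 12))*(-16) = (5/(4*(22 - 12)))*(-16) = ((5/4)/10)*(-16) = ((5/4)*(⅒))*(-16) = (⅛)*(-16) = -2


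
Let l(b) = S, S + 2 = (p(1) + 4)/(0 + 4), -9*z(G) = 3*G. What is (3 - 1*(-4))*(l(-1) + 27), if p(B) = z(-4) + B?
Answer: 2233/12 ≈ 186.08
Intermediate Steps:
z(G) = -G/3
p(B) = 4/3 + B (p(B) = -⅓*(-4) + B = 4/3 + B)
S = -5/12 (S = -2 + ((4/3 + 1) + 4)/(0 + 4) = -2 + (7/3 + 4)/4 = -2 + (19/3)*(¼) = -2 + 19/12 = -5/12 ≈ -0.41667)
l(b) = -5/12
(3 - 1*(-4))*(l(-1) + 27) = (3 - 1*(-4))*(-5/12 + 27) = (3 + 4)*(319/12) = 7*(319/12) = 2233/12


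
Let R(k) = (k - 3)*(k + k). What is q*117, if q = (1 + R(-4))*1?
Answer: 6669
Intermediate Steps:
R(k) = 2*k*(-3 + k) (R(k) = (-3 + k)*(2*k) = 2*k*(-3 + k))
q = 57 (q = (1 + 2*(-4)*(-3 - 4))*1 = (1 + 2*(-4)*(-7))*1 = (1 + 56)*1 = 57*1 = 57)
q*117 = 57*117 = 6669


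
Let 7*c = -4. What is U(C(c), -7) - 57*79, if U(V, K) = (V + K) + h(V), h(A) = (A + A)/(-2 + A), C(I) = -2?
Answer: -4511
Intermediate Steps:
c = -4/7 (c = (⅐)*(-4) = -4/7 ≈ -0.57143)
h(A) = 2*A/(-2 + A) (h(A) = (2*A)/(-2 + A) = 2*A/(-2 + A))
U(V, K) = K + V + 2*V/(-2 + V) (U(V, K) = (V + K) + 2*V/(-2 + V) = (K + V) + 2*V/(-2 + V) = K + V + 2*V/(-2 + V))
U(C(c), -7) - 57*79 = (2*(-2) + (-2 - 2)*(-7 - 2))/(-2 - 2) - 57*79 = (-4 - 4*(-9))/(-4) - 4503 = -(-4 + 36)/4 - 4503 = -¼*32 - 4503 = -8 - 4503 = -4511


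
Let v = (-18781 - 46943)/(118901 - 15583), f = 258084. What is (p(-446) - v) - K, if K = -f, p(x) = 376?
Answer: 13351818002/51659 ≈ 2.5846e+5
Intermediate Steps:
v = -32862/51659 (v = -65724/103318 = -65724*1/103318 = -32862/51659 ≈ -0.63613)
K = -258084 (K = -1*258084 = -258084)
(p(-446) - v) - K = (376 - 1*(-32862/51659)) - 1*(-258084) = (376 + 32862/51659) + 258084 = 19456646/51659 + 258084 = 13351818002/51659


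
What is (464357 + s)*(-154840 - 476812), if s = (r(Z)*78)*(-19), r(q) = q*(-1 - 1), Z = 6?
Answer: -304545326932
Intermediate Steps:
r(q) = -2*q (r(q) = q*(-2) = -2*q)
s = 17784 (s = (-2*6*78)*(-19) = -12*78*(-19) = -936*(-19) = 17784)
(464357 + s)*(-154840 - 476812) = (464357 + 17784)*(-154840 - 476812) = 482141*(-631652) = -304545326932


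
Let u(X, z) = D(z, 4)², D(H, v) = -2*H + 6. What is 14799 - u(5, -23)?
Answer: 12095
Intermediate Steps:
D(H, v) = 6 - 2*H
u(X, z) = (6 - 2*z)²
14799 - u(5, -23) = 14799 - 4*(-3 - 23)² = 14799 - 4*(-26)² = 14799 - 4*676 = 14799 - 1*2704 = 14799 - 2704 = 12095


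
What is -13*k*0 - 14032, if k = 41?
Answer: -14032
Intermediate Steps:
-13*k*0 - 14032 = -13*41*0 - 14032 = -533*0 - 14032 = 0 - 14032 = -14032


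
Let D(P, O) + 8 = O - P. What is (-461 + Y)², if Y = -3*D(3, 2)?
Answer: 188356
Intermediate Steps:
D(P, O) = -8 + O - P (D(P, O) = -8 + (O - P) = -8 + O - P)
Y = 27 (Y = -3*(-8 + 2 - 1*3) = -3*(-8 + 2 - 3) = -3*(-9) = 27)
(-461 + Y)² = (-461 + 27)² = (-434)² = 188356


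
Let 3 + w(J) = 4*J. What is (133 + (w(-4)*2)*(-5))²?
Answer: 104329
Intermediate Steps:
w(J) = -3 + 4*J
(133 + (w(-4)*2)*(-5))² = (133 + ((-3 + 4*(-4))*2)*(-5))² = (133 + ((-3 - 16)*2)*(-5))² = (133 - 19*2*(-5))² = (133 - 38*(-5))² = (133 + 190)² = 323² = 104329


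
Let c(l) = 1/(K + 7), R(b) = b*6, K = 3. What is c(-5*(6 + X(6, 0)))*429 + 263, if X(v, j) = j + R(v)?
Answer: 3059/10 ≈ 305.90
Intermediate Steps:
R(b) = 6*b
X(v, j) = j + 6*v
c(l) = 1/10 (c(l) = 1/(3 + 7) = 1/10)
c(-5*(6 + X(6, 0)))*429 + 263 = (1/10)*429 + 263 = 429/10 + 263 = 3059/10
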